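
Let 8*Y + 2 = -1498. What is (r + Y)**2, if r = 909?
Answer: 2082249/4 ≈ 5.2056e+5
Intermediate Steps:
Y = -375/2 (Y = -1/4 + (1/8)*(-1498) = -1/4 - 749/4 = -375/2 ≈ -187.50)
(r + Y)**2 = (909 - 375/2)**2 = (1443/2)**2 = 2082249/4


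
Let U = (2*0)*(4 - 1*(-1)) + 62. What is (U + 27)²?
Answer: 7921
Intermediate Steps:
U = 62 (U = 0*(4 + 1) + 62 = 0*5 + 62 = 0 + 62 = 62)
(U + 27)² = (62 + 27)² = 89² = 7921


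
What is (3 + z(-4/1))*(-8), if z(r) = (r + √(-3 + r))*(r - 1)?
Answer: -184 + 40*I*√7 ≈ -184.0 + 105.83*I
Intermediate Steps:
z(r) = (-1 + r)*(r + √(-3 + r)) (z(r) = (r + √(-3 + r))*(-1 + r) = (-1 + r)*(r + √(-3 + r)))
(3 + z(-4/1))*(-8) = (3 + ((-4/1)² - (-4)/1 - √(-3 - 4/1) + (-4/1)*√(-3 - 4/1)))*(-8) = (3 + ((-4*1)² - (-4) - √(-3 - 4*1) + (-4*1)*√(-3 - 4*1)))*(-8) = (3 + ((-4)² - 1*(-4) - √(-3 - 4) - 4*√(-3 - 4)))*(-8) = (3 + (16 + 4 - √(-7) - 4*I*√7))*(-8) = (3 + (16 + 4 - I*√7 - 4*I*√7))*(-8) = (3 + (20 - 5*I*√7))*(-8) = (23 - 5*I*√7)*(-8) = -184 + 40*I*√7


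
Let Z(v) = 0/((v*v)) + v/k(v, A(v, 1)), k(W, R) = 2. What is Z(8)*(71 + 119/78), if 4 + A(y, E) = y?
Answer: 11314/39 ≈ 290.10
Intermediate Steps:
A(y, E) = -4 + y
Z(v) = v/2 (Z(v) = 0/((v*v)) + v/2 = 0/(v**2) + v*(1/2) = 0/v**2 + v/2 = 0 + v/2 = v/2)
Z(8)*(71 + 119/78) = ((1/2)*8)*(71 + 119/78) = 4*(71 + 119*(1/78)) = 4*(71 + 119/78) = 4*(5657/78) = 11314/39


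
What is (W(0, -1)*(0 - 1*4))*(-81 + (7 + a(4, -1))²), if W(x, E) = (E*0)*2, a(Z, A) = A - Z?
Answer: 0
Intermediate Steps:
W(x, E) = 0 (W(x, E) = 0*2 = 0)
(W(0, -1)*(0 - 1*4))*(-81 + (7 + a(4, -1))²) = (0*(0 - 1*4))*(-81 + (7 + (-1 - 1*4))²) = (0*(0 - 4))*(-81 + (7 + (-1 - 4))²) = (0*(-4))*(-81 + (7 - 5)²) = 0*(-81 + 2²) = 0*(-81 + 4) = 0*(-77) = 0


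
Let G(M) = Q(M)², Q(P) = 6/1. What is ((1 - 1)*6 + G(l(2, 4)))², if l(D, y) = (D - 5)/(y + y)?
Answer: 1296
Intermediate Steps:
Q(P) = 6 (Q(P) = 6*1 = 6)
l(D, y) = (-5 + D)/(2*y) (l(D, y) = (-5 + D)/((2*y)) = (-5 + D)*(1/(2*y)) = (-5 + D)/(2*y))
G(M) = 36 (G(M) = 6² = 36)
((1 - 1)*6 + G(l(2, 4)))² = ((1 - 1)*6 + 36)² = (0*6 + 36)² = (0 + 36)² = 36² = 1296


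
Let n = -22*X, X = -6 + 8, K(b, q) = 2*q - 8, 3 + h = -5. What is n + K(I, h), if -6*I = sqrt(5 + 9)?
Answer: -68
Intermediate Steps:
h = -8 (h = -3 - 5 = -8)
I = -sqrt(14)/6 (I = -sqrt(5 + 9)/6 = -sqrt(14)/6 ≈ -0.62361)
K(b, q) = -8 + 2*q
X = 2
n = -44 (n = -22*2 = -44)
n + K(I, h) = -44 + (-8 + 2*(-8)) = -44 + (-8 - 16) = -44 - 24 = -68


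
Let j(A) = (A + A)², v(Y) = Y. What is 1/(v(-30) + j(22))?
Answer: 1/1906 ≈ 0.00052466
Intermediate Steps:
j(A) = 4*A² (j(A) = (2*A)² = 4*A²)
1/(v(-30) + j(22)) = 1/(-30 + 4*22²) = 1/(-30 + 4*484) = 1/(-30 + 1936) = 1/1906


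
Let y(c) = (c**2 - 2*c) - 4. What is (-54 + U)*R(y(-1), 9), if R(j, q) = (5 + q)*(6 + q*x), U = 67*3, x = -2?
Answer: -24696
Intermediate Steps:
y(c) = -4 + c**2 - 2*c
U = 201
R(j, q) = (5 + q)*(6 - 2*q) (R(j, q) = (5 + q)*(6 + q*(-2)) = (5 + q)*(6 - 2*q))
(-54 + U)*R(y(-1), 9) = (-54 + 201)*(30 - 4*9 - 2*9**2) = 147*(30 - 36 - 2*81) = 147*(30 - 36 - 162) = 147*(-168) = -24696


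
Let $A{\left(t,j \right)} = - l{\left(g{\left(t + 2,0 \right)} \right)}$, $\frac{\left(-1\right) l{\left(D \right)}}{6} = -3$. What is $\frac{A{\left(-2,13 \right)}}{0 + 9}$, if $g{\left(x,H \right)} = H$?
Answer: $-2$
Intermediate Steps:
$l{\left(D \right)} = 18$ ($l{\left(D \right)} = \left(-6\right) \left(-3\right) = 18$)
$A{\left(t,j \right)} = -18$ ($A{\left(t,j \right)} = \left(-1\right) 18 = -18$)
$\frac{A{\left(-2,13 \right)}}{0 + 9} = - \frac{18}{0 + 9} = - \frac{18}{9} = \left(-18\right) \frac{1}{9} = -2$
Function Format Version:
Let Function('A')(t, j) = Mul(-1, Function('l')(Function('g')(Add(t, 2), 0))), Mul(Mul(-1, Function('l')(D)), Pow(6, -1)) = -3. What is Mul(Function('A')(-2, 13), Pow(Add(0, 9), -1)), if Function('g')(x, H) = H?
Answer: -2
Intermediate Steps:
Function('l')(D) = 18 (Function('l')(D) = Mul(-6, -3) = 18)
Function('A')(t, j) = -18 (Function('A')(t, j) = Mul(-1, 18) = -18)
Mul(Function('A')(-2, 13), Pow(Add(0, 9), -1)) = Mul(-18, Pow(Add(0, 9), -1)) = Mul(-18, Pow(9, -1)) = Mul(-18, Rational(1, 9)) = -2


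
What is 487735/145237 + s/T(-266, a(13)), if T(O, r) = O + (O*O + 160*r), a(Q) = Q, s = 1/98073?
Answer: 3471286867058587/1033674619803570 ≈ 3.3582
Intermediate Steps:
s = 1/98073 ≈ 1.0196e-5
T(O, r) = O + O**2 + 160*r (T(O, r) = O + (O**2 + 160*r) = O + O**2 + 160*r)
487735/145237 + s/T(-266, a(13)) = 487735/145237 + 1/(98073*(-266 + (-266)**2 + 160*13)) = 487735*(1/145237) + 1/(98073*(-266 + 70756 + 2080)) = 487735/145237 + (1/98073)/72570 = 487735/145237 + (1/98073)*(1/72570) = 487735/145237 + 1/7117157610 = 3471286867058587/1033674619803570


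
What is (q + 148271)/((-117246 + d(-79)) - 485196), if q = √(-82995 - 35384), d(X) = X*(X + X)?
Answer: -148271/589960 - I*√118379/589960 ≈ -0.25132 - 0.0005832*I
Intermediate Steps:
d(X) = 2*X² (d(X) = X*(2*X) = 2*X²)
q = I*√118379 (q = √(-118379) = I*√118379 ≈ 344.06*I)
(q + 148271)/((-117246 + d(-79)) - 485196) = (I*√118379 + 148271)/((-117246 + 2*(-79)²) - 485196) = (148271 + I*√118379)/((-117246 + 2*6241) - 485196) = (148271 + I*√118379)/((-117246 + 12482) - 485196) = (148271 + I*√118379)/(-104764 - 485196) = (148271 + I*√118379)/(-589960) = (148271 + I*√118379)*(-1/589960) = -148271/589960 - I*√118379/589960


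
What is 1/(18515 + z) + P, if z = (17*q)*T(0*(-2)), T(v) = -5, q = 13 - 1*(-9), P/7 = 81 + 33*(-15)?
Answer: -48237209/16645 ≈ -2898.0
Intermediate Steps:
P = -2898 (P = 7*(81 + 33*(-15)) = 7*(81 - 495) = 7*(-414) = -2898)
q = 22 (q = 13 + 9 = 22)
z = -1870 (z = (17*22)*(-5) = 374*(-5) = -1870)
1/(18515 + z) + P = 1/(18515 - 1870) - 2898 = 1/16645 - 2898 = -48237209/16645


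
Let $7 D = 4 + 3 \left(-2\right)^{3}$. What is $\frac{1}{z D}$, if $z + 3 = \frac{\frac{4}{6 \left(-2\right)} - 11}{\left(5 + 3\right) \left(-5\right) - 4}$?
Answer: $\frac{231}{1810} \approx 0.12762$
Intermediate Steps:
$D = - \frac{20}{7}$ ($D = \frac{4 + 3 \left(-2\right)^{3}}{7} = \frac{4 + 3 \left(-8\right)}{7} = \frac{4 - 24}{7} = \frac{1}{7} \left(-20\right) = - \frac{20}{7} \approx -2.8571$)
$z = - \frac{181}{66}$ ($z = -3 + \frac{\frac{4}{6 \left(-2\right)} - 11}{\left(5 + 3\right) \left(-5\right) - 4} = -3 + \frac{\frac{4}{-12} - 11}{8 \left(-5\right) - 4} = -3 + \frac{4 \left(- \frac{1}{12}\right) - 11}{-40 - 4} = -3 + \frac{- \frac{1}{3} - 11}{-44} = -3 - - \frac{17}{66} = -3 + \frac{17}{66} = - \frac{181}{66} \approx -2.7424$)
$\frac{1}{z D} = \frac{1}{\left(- \frac{181}{66}\right) \left(- \frac{20}{7}\right)} = \frac{1}{\frac{1810}{231}} = \frac{231}{1810}$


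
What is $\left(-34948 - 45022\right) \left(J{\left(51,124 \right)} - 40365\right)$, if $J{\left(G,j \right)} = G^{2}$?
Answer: $3019987080$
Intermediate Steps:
$\left(-34948 - 45022\right) \left(J{\left(51,124 \right)} - 40365\right) = \left(-34948 - 45022\right) \left(51^{2} - 40365\right) = - 79970 \left(2601 - 40365\right) = \left(-79970\right) \left(-37764\right) = 3019987080$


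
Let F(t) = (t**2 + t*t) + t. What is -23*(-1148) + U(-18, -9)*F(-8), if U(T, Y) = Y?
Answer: 25324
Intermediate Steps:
F(t) = t + 2*t**2 (F(t) = (t**2 + t**2) + t = 2*t**2 + t = t + 2*t**2)
-23*(-1148) + U(-18, -9)*F(-8) = -23*(-1148) - (-72)*(1 + 2*(-8)) = 26404 - (-72)*(1 - 16) = 26404 - (-72)*(-15) = 26404 - 9*120 = 26404 - 1080 = 25324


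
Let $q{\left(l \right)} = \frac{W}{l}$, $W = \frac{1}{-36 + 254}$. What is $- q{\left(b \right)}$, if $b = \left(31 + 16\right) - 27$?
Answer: $- \frac{1}{4360} \approx -0.00022936$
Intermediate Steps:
$W = \frac{1}{218} \approx 0.0045872$
$b = 20$ ($b = 47 - 27 = 20$)
$q{\left(l \right)} = \frac{1}{218 l}$
$- q{\left(b \right)} = - \frac{1}{218 \cdot 20} = \left(-1\right) \frac{1}{4360} = - \frac{1}{4360}$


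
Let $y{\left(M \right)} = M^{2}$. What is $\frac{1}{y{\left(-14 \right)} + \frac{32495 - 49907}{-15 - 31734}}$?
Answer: $\frac{10583}{2080072} \approx 0.0050878$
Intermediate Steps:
$\frac{1}{y{\left(-14 \right)} + \frac{32495 - 49907}{-15 - 31734}} = \frac{1}{\left(-14\right)^{2} + \frac{32495 - 49907}{-15 - 31734}} = \frac{1}{196 - \frac{17412}{-31749}} = \frac{1}{196 - - \frac{5804}{10583}} = \frac{1}{196 + \frac{5804}{10583}} = \frac{1}{\frac{2080072}{10583}} = \frac{10583}{2080072}$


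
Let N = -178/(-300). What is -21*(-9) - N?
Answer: 28261/150 ≈ 188.41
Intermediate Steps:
N = 89/150 (N = -178*(-1/300) = 89/150 ≈ 0.59333)
-21*(-9) - N = -21*(-9) - 1*89/150 = 189 - 89/150 = 28261/150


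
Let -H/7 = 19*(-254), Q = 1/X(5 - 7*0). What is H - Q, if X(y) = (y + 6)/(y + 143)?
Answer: 371454/11 ≈ 33769.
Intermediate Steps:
X(y) = (6 + y)/(143 + y)
Q = 148/11 (Q = 1/((6 + (5 - 7*0))/(143 + (5 - 7*0))) = 1/((6 + (5 + 0))/(143 + (5 + 0))) = 1/((6 + 5)/(143 + 5)) = 1/(11/148) = 148/11 ≈ 13.455)
H = 33782 (H = -133*(-254) = -7*(-4826) = 33782)
H - Q = 33782 - 1*148/11 = 33782 - 148/11 = 371454/11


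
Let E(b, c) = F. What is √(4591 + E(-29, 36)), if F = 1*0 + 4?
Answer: √4595 ≈ 67.786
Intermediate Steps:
F = 4 (F = 0 + 4 = 4)
E(b, c) = 4
√(4591 + E(-29, 36)) = √(4591 + 4) = √4595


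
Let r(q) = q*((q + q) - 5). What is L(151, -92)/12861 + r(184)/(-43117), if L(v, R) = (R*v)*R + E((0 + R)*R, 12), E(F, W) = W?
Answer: 54247790980/554527737 ≈ 97.827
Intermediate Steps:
r(q) = q*(-5 + 2*q) (r(q) = q*(2*q - 5) = q*(-5 + 2*q))
L(v, R) = 12 + v*R² (L(v, R) = (R*v)*R + 12 = v*R² + 12 = 12 + v*R²)
L(151, -92)/12861 + r(184)/(-43117) = (12 + 151*(-92)²)/12861 + (184*(-5 + 2*184))/(-43117) = (12 + 151*8464)*(1/12861) + (184*(-5 + 368))*(-1/43117) = (12 + 1278064)*(1/12861) + (184*363)*(-1/43117) = 1278076*(1/12861) + 66792*(-1/43117) = 1278076/12861 - 66792/43117 = 54247790980/554527737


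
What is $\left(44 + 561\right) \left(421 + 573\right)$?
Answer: $601370$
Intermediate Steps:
$\left(44 + 561\right) \left(421 + 573\right) = 605 \cdot 994 = 601370$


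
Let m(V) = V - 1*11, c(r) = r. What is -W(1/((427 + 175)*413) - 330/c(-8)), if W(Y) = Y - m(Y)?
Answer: -11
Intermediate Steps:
m(V) = -11 + V (m(V) = V - 11 = -11 + V)
W(Y) = 11 (W(Y) = Y - (-11 + Y) = Y + (11 - Y) = 11)
-W(1/((427 + 175)*413) - 330/c(-8)) = -1*11 = -11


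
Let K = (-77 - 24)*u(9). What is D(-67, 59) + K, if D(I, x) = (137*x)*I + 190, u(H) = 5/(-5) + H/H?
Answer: -541371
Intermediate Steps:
u(H) = 0 (u(H) = 5*(-1/5) + 1 = -1 + 1 = 0)
D(I, x) = 190 + 137*I*x (D(I, x) = 137*I*x + 190 = 190 + 137*I*x)
K = 0 (K = (-77 - 24)*0 = -101*0 = 0)
D(-67, 59) + K = (190 + 137*(-67)*59) + 0 = (190 - 541561) + 0 = -541371 + 0 = -541371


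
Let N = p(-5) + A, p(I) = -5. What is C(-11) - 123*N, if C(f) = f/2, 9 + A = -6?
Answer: 4909/2 ≈ 2454.5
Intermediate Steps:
A = -15 (A = -9 - 6 = -15)
C(f) = f/2 (C(f) = f*(½) = f/2)
N = -20 (N = -5 - 15 = -20)
C(-11) - 123*N = (½)*(-11) - 123*(-20) = -11/2 + 2460 = 4909/2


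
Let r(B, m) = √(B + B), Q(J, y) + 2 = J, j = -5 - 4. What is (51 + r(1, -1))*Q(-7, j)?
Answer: -459 - 9*√2 ≈ -471.73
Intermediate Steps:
j = -9
Q(J, y) = -2 + J
r(B, m) = √2*√B (r(B, m) = √(2*B) = √2*√B)
(51 + r(1, -1))*Q(-7, j) = (51 + √2*√1)*(-2 - 7) = (51 + √2*1)*(-9) = (51 + √2)*(-9) = -459 - 9*√2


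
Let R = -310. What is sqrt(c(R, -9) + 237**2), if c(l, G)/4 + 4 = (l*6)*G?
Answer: sqrt(123113) ≈ 350.87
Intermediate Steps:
c(l, G) = -16 + 24*G*l (c(l, G) = -16 + 4*((l*6)*G) = -16 + 4*((6*l)*G) = -16 + 4*(6*G*l) = -16 + 24*G*l)
sqrt(c(R, -9) + 237**2) = sqrt((-16 + 24*(-9)*(-310)) + 237**2) = sqrt((-16 + 66960) + 56169) = sqrt(66944 + 56169) = sqrt(123113)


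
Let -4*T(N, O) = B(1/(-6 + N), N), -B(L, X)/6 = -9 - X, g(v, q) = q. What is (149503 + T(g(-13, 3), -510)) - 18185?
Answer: 131300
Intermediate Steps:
B(L, X) = 54 + 6*X (B(L, X) = -6*(-9 - X) = 54 + 6*X)
T(N, O) = -27/2 - 3*N/2 (T(N, O) = -(54 + 6*N)/4 = -27/2 - 3*N/2)
(149503 + T(g(-13, 3), -510)) - 18185 = (149503 + (-27/2 - 3/2*3)) - 18185 = (149503 + (-27/2 - 9/2)) - 18185 = (149503 - 18) - 18185 = 149485 - 18185 = 131300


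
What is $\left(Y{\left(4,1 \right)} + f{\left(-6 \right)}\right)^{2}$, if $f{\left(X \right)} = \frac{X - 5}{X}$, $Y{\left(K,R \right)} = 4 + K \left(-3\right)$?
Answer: $\frac{1369}{36} \approx 38.028$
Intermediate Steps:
$Y{\left(K,R \right)} = 4 - 3 K$
$f{\left(X \right)} = \frac{-5 + X}{X}$
$\left(Y{\left(4,1 \right)} + f{\left(-6 \right)}\right)^{2} = \left(\left(4 - 12\right) + \frac{-5 - 6}{-6}\right)^{2} = \left(\left(4 - 12\right) - - \frac{11}{6}\right)^{2} = \left(-8 + \frac{11}{6}\right)^{2} = \left(- \frac{37}{6}\right)^{2} = \frac{1369}{36}$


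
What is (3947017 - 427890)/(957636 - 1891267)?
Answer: -3519127/933631 ≈ -3.7693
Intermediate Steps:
(3947017 - 427890)/(957636 - 1891267) = 3519127/(-933631) = 3519127*(-1/933631) = -3519127/933631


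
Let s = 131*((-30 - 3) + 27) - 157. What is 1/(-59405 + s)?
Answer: -1/60348 ≈ -1.6571e-5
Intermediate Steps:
s = -943 (s = 131*(-33 + 27) - 157 = 131*(-6) - 157 = -786 - 157 = -943)
1/(-59405 + s) = 1/(-59405 - 943) = 1/(-60348) = -1/60348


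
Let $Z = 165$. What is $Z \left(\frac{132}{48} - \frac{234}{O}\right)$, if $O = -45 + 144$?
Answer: $\frac{255}{4} \approx 63.75$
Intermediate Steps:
$O = 99$
$Z \left(\frac{132}{48} - \frac{234}{O}\right) = 165 \left(\frac{132}{48} - \frac{234}{99}\right) = 165 \left(132 \cdot \frac{1}{48} - \frac{26}{11}\right) = 165 \left(\frac{11}{4} - \frac{26}{11}\right) = 165 \cdot \frac{17}{44} = \frac{255}{4}$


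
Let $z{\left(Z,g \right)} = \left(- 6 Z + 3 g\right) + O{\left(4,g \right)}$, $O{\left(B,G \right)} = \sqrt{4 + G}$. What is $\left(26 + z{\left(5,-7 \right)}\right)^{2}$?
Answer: $\left(25 - i \sqrt{3}\right)^{2} \approx 622.0 - 86.603 i$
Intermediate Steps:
$z{\left(Z,g \right)} = \sqrt{4 + g} - 6 Z + 3 g$ ($z{\left(Z,g \right)} = \left(- 6 Z + 3 g\right) + \sqrt{4 + g} = \sqrt{4 + g} - 6 Z + 3 g$)
$\left(26 + z{\left(5,-7 \right)}\right)^{2} = \left(26 + \left(\sqrt{4 - 7} - 30 + 3 \left(-7\right)\right)\right)^{2} = \left(26 - \left(51 - i \sqrt{3}\right)\right)^{2} = \left(-25 + i \sqrt{3}\right)^{2}$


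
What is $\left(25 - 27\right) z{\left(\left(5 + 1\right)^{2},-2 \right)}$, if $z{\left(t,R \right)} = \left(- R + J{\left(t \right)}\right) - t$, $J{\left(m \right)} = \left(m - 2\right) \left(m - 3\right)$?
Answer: $-2176$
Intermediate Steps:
$J{\left(m \right)} = \left(-3 + m\right) \left(-2 + m\right)$ ($J{\left(m \right)} = \left(-2 + m\right) \left(-3 + m\right) = \left(-3 + m\right) \left(-2 + m\right)$)
$z{\left(t,R \right)} = 6 + t^{2} - R - 6 t$ ($z{\left(t,R \right)} = \left(- R + \left(6 + t^{2} - 5 t\right)\right) - t = \left(6 + t^{2} - R - 5 t\right) - t = 6 + t^{2} - R - 6 t$)
$\left(25 - 27\right) z{\left(\left(5 + 1\right)^{2},-2 \right)} = \left(25 - 27\right) \left(6 + \left(\left(5 + 1\right)^{2}\right)^{2} - -2 - 6 \left(5 + 1\right)^{2}\right) = - 2 \left(6 + \left(6^{2}\right)^{2} + 2 - 6 \cdot 6^{2}\right) = - 2 \left(6 + 36^{2} + 2 - 216\right) = - 2 \left(6 + 1296 + 2 - 216\right) = \left(-2\right) 1088 = -2176$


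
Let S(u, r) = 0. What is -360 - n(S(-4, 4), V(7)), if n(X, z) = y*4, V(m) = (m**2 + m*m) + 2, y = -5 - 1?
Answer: -336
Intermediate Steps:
y = -6
V(m) = 2 + 2*m**2 (V(m) = (m**2 + m**2) + 2 = 2*m**2 + 2 = 2 + 2*m**2)
n(X, z) = -24 (n(X, z) = -6*4 = -24)
-360 - n(S(-4, 4), V(7)) = -360 - 1*(-24) = -360 + 24 = -336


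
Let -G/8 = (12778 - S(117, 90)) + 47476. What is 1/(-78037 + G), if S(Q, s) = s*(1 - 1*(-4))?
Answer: -1/556469 ≈ -1.7970e-6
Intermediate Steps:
S(Q, s) = 5*s (S(Q, s) = s*(1 + 4) = s*5 = 5*s)
G = -478432 (G = -8*((12778 - 5*90) + 47476) = -8*((12778 - 1*450) + 47476) = -8*((12778 - 450) + 47476) = -8*(12328 + 47476) = -8*59804 = -478432)
1/(-78037 + G) = 1/(-78037 - 478432) = 1/(-556469) = -1/556469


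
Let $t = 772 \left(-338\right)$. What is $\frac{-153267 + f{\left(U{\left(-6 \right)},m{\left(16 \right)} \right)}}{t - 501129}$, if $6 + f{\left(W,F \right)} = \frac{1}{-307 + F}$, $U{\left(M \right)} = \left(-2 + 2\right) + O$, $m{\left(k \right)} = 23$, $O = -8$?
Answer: $\frac{43529533}{216426460} \approx 0.20113$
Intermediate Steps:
$t = -260936$
$U{\left(M \right)} = -8$ ($U{\left(M \right)} = \left(-2 + 2\right) - 8 = 0 - 8 = -8$)
$f{\left(W,F \right)} = -6 + \frac{1}{-307 + F}$
$\frac{-153267 + f{\left(U{\left(-6 \right)},m{\left(16 \right)} \right)}}{t - 501129} = \frac{-153267 + \frac{1843 - 138}{-307 + 23}}{-260936 - 501129} = \frac{-153267 + \frac{1843 - 138}{-284}}{-762065} = \left(-153267 - \frac{1705}{284}\right) \left(- \frac{1}{762065}\right) = \left(- \frac{43529533}{284}\right) \left(- \frac{1}{762065}\right) = \frac{43529533}{216426460}$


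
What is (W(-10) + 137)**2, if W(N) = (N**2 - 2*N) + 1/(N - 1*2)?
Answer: 9504889/144 ≈ 66006.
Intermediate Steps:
W(N) = N**2 + 1/(-2 + N) - 2*N (W(N) = (N**2 - 2*N) + 1/(N - 2) = (N**2 - 2*N) + 1/(-2 + N) = N**2 + 1/(-2 + N) - 2*N)
(W(-10) + 137)**2 = ((1 + (-10)**3 - 4*(-10)**2 + 4*(-10))/(-2 - 10) + 137)**2 = ((1 - 1000 - 4*100 - 40)/(-12) + 137)**2 = (-(1 - 1000 - 400 - 40)/12 + 137)**2 = (-1/12*(-1439) + 137)**2 = (1439/12 + 137)**2 = (3083/12)**2 = 9504889/144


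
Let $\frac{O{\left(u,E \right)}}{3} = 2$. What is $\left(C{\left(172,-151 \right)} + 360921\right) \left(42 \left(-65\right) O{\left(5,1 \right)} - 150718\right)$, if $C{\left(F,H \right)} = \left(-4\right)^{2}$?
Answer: $-60311850826$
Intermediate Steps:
$O{\left(u,E \right)} = 6$ ($O{\left(u,E \right)} = 3 \cdot 2 = 6$)
$C{\left(F,H \right)} = 16$
$\left(C{\left(172,-151 \right)} + 360921\right) \left(42 \left(-65\right) O{\left(5,1 \right)} - 150718\right) = \left(16 + 360921\right) \left(42 \left(-65\right) 6 - 150718\right) = 360937 \left(\left(-2730\right) 6 - 150718\right) = 360937 \left(-16380 - 150718\right) = 360937 \left(-167098\right) = -60311850826$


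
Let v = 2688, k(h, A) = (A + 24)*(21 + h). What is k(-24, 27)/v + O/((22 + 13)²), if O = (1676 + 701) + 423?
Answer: 1997/896 ≈ 2.2288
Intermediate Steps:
k(h, A) = (21 + h)*(24 + A) (k(h, A) = (24 + A)*(21 + h) = (21 + h)*(24 + A))
O = 2800 (O = 2377 + 423 = 2800)
k(-24, 27)/v + O/((22 + 13)²) = (504 + 21*27 + 24*(-24) + 27*(-24))/2688 + 2800/((22 + 13)²) = (504 + 567 - 576 - 648)*(1/2688) + 2800/(35²) = -153*1/2688 + 2800/1225 = -51/896 + 2800*(1/1225) = -51/896 + 16/7 = 1997/896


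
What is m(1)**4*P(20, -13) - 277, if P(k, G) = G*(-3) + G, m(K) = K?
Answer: -251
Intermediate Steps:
P(k, G) = -2*G (P(k, G) = -3*G + G = -2*G)
m(1)**4*P(20, -13) - 277 = 1**4*(-2*(-13)) - 277 = 1*26 - 277 = 26 - 277 = -251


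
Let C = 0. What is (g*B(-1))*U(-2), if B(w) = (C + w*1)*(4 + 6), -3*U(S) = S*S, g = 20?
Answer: 800/3 ≈ 266.67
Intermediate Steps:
U(S) = -S**2/3 (U(S) = -S*S/3 = -S**2/3)
B(w) = 10*w (B(w) = (0 + w*1)*(4 + 6) = (0 + w)*10 = w*10 = 10*w)
(g*B(-1))*U(-2) = (20*(10*(-1)))*(-1/3*(-2)**2) = (20*(-10))*(-1/3*4) = -200*(-4/3) = 800/3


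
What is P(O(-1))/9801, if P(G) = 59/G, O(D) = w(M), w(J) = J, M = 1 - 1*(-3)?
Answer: 59/39204 ≈ 0.0015049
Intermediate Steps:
M = 4 (M = 1 + 3 = 4)
O(D) = 4
P(O(-1))/9801 = (59/4)/9801 = (59*(¼))*(1/9801) = (59/4)*(1/9801) = 59/39204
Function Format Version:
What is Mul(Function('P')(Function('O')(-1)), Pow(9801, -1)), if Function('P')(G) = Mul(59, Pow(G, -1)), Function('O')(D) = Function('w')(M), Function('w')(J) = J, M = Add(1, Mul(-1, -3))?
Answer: Rational(59, 39204) ≈ 0.0015049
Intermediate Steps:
M = 4 (M = Add(1, 3) = 4)
Function('O')(D) = 4
Mul(Function('P')(Function('O')(-1)), Pow(9801, -1)) = Mul(Mul(59, Pow(4, -1)), Pow(9801, -1)) = Mul(Mul(59, Rational(1, 4)), Rational(1, 9801)) = Mul(Rational(59, 4), Rational(1, 9801)) = Rational(59, 39204)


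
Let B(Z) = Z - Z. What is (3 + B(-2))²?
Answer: 9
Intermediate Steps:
B(Z) = 0
(3 + B(-2))² = (3 + 0)² = 3² = 9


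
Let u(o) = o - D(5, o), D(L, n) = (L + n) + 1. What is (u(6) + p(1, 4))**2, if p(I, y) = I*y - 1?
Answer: 9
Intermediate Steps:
D(L, n) = 1 + L + n
p(I, y) = -1 + I*y
u(o) = -6 (u(o) = o - (1 + 5 + o) = o - (6 + o) = o + (-6 - o) = -6)
(u(6) + p(1, 4))**2 = (-6 + (-1 + 1*4))**2 = (-6 + (-1 + 4))**2 = (-6 + 3)**2 = (-3)**2 = 9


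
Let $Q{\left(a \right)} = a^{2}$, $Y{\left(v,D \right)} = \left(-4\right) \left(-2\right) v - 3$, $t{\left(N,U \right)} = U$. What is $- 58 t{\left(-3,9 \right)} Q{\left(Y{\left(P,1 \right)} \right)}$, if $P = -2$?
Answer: $-188442$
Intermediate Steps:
$Y{\left(v,D \right)} = -3 + 8 v$ ($Y{\left(v,D \right)} = 8 v - 3 = -3 + 8 v$)
$- 58 t{\left(-3,9 \right)} Q{\left(Y{\left(P,1 \right)} \right)} = \left(-58\right) 9 \left(-3 + 8 \left(-2\right)\right)^{2} = - 522 \left(-3 - 16\right)^{2} = - 522 \left(-19\right)^{2} = \left(-522\right) 361 = -188442$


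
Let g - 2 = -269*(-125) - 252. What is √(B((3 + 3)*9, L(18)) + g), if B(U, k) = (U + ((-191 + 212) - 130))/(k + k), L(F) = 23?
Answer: √70618970/46 ≈ 182.69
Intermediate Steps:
g = 33375 (g = 2 + (-269*(-125) - 252) = 2 + (33625 - 252) = 2 + 33373 = 33375)
B(U, k) = (-109 + U)/(2*k) (B(U, k) = (U + (21 - 130))/((2*k)) = (U - 109)*(1/(2*k)) = (-109 + U)*(1/(2*k)) = (-109 + U)/(2*k))
√(B((3 + 3)*9, L(18)) + g) = √((½)*(-109 + (3 + 3)*9)/23 + 33375) = √((½)*(1/23)*(-109 + 6*9) + 33375) = √((½)*(1/23)*(-109 + 54) + 33375) = √((½)*(1/23)*(-55) + 33375) = √(-55/46 + 33375) = √(1535195/46) = √70618970/46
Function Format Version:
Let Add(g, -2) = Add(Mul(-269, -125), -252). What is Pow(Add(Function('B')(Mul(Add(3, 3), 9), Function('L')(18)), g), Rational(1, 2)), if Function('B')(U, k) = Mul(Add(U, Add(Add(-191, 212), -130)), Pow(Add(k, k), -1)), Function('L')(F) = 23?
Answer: Mul(Rational(1, 46), Pow(70618970, Rational(1, 2))) ≈ 182.69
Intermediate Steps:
g = 33375 (g = Add(2, Add(Mul(-269, -125), -252)) = Add(2, Add(33625, -252)) = Add(2, 33373) = 33375)
Function('B')(U, k) = Mul(Rational(1, 2), Pow(k, -1), Add(-109, U)) (Function('B')(U, k) = Mul(Add(U, Add(21, -130)), Pow(Mul(2, k), -1)) = Mul(Add(U, -109), Mul(Rational(1, 2), Pow(k, -1))) = Mul(Add(-109, U), Mul(Rational(1, 2), Pow(k, -1))) = Mul(Rational(1, 2), Pow(k, -1), Add(-109, U)))
Pow(Add(Function('B')(Mul(Add(3, 3), 9), Function('L')(18)), g), Rational(1, 2)) = Pow(Add(Mul(Rational(1, 2), Pow(23, -1), Add(-109, Mul(Add(3, 3), 9))), 33375), Rational(1, 2)) = Pow(Add(Mul(Rational(1, 2), Rational(1, 23), Add(-109, Mul(6, 9))), 33375), Rational(1, 2)) = Pow(Add(Mul(Rational(1, 2), Rational(1, 23), Add(-109, 54)), 33375), Rational(1, 2)) = Pow(Add(Mul(Rational(1, 2), Rational(1, 23), -55), 33375), Rational(1, 2)) = Pow(Add(Rational(-55, 46), 33375), Rational(1, 2)) = Pow(Rational(1535195, 46), Rational(1, 2)) = Mul(Rational(1, 46), Pow(70618970, Rational(1, 2)))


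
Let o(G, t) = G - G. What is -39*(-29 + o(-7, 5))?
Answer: 1131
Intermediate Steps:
o(G, t) = 0
-39*(-29 + o(-7, 5)) = -39*(-29 + 0) = -39*(-29) = 1131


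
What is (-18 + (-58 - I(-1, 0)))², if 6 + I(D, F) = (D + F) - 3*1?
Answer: 4356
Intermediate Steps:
I(D, F) = -9 + D + F (I(D, F) = -6 + ((D + F) - 3*1) = -6 + ((D + F) - 3) = -6 + (-3 + D + F) = -9 + D + F)
(-18 + (-58 - I(-1, 0)))² = (-18 + (-58 - (-9 - 1 + 0)))² = (-18 + (-58 - 1*(-10)))² = (-18 + (-58 + 10))² = (-18 - 48)² = (-66)² = 4356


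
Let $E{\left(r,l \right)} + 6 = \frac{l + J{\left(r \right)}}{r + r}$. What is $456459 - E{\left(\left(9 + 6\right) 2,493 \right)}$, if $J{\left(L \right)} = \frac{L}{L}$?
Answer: $\frac{13693703}{30} \approx 4.5646 \cdot 10^{5}$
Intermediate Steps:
$J{\left(L \right)} = 1$
$E{\left(r,l \right)} = -6 + \frac{1 + l}{2 r}$ ($E{\left(r,l \right)} = -6 + \frac{l + 1}{r + r} = -6 + \frac{1 + l}{2 r}$)
$456459 - E{\left(\left(9 + 6\right) 2,493 \right)} = 456459 - \frac{1 + 493 - 12 \left(9 + 6\right) 2}{2 \left(9 + 6\right) 2} = 456459 - \frac{1 + 493 - 12 \cdot 15 \cdot 2}{2 \cdot 15 \cdot 2} = 456459 - \frac{1 + 493 - 360}{2 \cdot 30} = 456459 - \frac{1}{2} \cdot \frac{1}{30} \left(1 + 493 - 360\right) = 456459 - \frac{1}{2} \cdot \frac{1}{30} \cdot 134 = 456459 - \frac{67}{30} = \frac{13693703}{30}$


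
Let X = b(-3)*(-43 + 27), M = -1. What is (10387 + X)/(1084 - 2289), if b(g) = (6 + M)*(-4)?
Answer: -10707/1205 ≈ -8.8855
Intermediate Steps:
b(g) = -20 (b(g) = (6 - 1)*(-4) = 5*(-4) = -20)
X = 320 (X = -20*(-43 + 27) = -20*(-16) = 320)
(10387 + X)/(1084 - 2289) = (10387 + 320)/(1084 - 2289) = 10707/(-1205) = 10707*(-1/1205) = -10707/1205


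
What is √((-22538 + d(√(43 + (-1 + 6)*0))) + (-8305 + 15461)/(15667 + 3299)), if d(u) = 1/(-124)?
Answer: I*√7790819444725911/587946 ≈ 150.13*I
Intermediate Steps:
d(u) = -1/124
√((-22538 + d(√(43 + (-1 + 6)*0))) + (-8305 + 15461)/(15667 + 3299)) = √((-22538 - 1/124) + (-8305 + 15461)/(15667 + 3299)) = √(-2794713/124 + 7156/18966) = √(-2794713/124 + 7156*(1/18966)) = √(-2794713/124 + 3578/9483) = √(-26501819707/1175892) = I*√7790819444725911/587946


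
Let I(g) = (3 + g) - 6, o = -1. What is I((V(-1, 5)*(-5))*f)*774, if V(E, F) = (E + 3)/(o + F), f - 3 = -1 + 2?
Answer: -10062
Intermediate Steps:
f = 4 (f = 3 + (-1 + 2) = 3 + 1 = 4)
V(E, F) = (3 + E)/(-1 + F) (V(E, F) = (E + 3)/(-1 + F) = (3 + E)/(-1 + F))
I(g) = -3 + g
I((V(-1, 5)*(-5))*f)*774 = (-3 + (((3 - 1)/(-1 + 5))*(-5))*4)*774 = (-3 + ((2/4)*(-5))*4)*774 = (-3 + (((¼)*2)*(-5))*4)*774 = (-3 + ((½)*(-5))*4)*774 = (-3 - 5/2*4)*774 = (-3 - 10)*774 = -13*774 = -10062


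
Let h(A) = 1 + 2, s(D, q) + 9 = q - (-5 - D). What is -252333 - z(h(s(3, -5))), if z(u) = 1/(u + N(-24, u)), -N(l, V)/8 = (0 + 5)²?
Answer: -49709600/197 ≈ -2.5233e+5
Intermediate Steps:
s(D, q) = -4 + D + q (s(D, q) = -9 + (q - (-5 - D)) = -9 + (q + (5 + D)) = -9 + (5 + D + q) = -4 + D + q)
N(l, V) = -200 (N(l, V) = -8*(0 + 5)² = -8*5² = -8*25 = -200)
h(A) = 3
z(u) = 1/(-200 + u) (z(u) = 1/(u - 200) = 1/(-200 + u))
-252333 - z(h(s(3, -5))) = -252333 - 1/(-200 + 3) = -252333 - 1/(-197) = -252333 - 1*(-1/197) = -252333 + 1/197 = -49709600/197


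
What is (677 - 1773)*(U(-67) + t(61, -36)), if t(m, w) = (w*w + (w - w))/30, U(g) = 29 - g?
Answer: -762816/5 ≈ -1.5256e+5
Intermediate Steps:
t(m, w) = w²/30 (t(m, w) = (w² + 0)*(1/30) = w²*(1/30) = w²/30)
(677 - 1773)*(U(-67) + t(61, -36)) = (677 - 1773)*((29 - 1*(-67)) + (1/30)*(-36)²) = -1096*((29 + 67) + (1/30)*1296) = -1096*(96 + 216/5) = -1096*696/5 = -762816/5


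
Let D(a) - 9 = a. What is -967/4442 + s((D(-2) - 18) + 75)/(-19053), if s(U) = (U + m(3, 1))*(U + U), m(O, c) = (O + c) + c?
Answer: -19218665/28211142 ≈ -0.68124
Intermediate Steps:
D(a) = 9 + a
m(O, c) = O + 2*c
s(U) = 2*U*(5 + U) (s(U) = (U + (3 + 2*1))*(U + U) = (U + (3 + 2))*(2*U) = (U + 5)*(2*U) = (5 + U)*(2*U) = 2*U*(5 + U))
-967/4442 + s((D(-2) - 18) + 75)/(-19053) = -967/4442 + (2*(((9 - 2) - 18) + 75)*(5 + (((9 - 2) - 18) + 75)))/(-19053) = -967*1/4442 + (2*((7 - 18) + 75)*(5 + ((7 - 18) + 75)))*(-1/19053) = -967/4442 + (2*(-11 + 75)*(5 + (-11 + 75)))*(-1/19053) = -967/4442 + (2*64*(5 + 64))*(-1/19053) = -967/4442 + (2*64*69)*(-1/19053) = -967/4442 + 8832*(-1/19053) = -967/4442 - 2944/6351 = -19218665/28211142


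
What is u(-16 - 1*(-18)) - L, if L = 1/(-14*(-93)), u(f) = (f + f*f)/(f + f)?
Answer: 976/651 ≈ 1.4992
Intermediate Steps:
u(f) = (f + f**2)/(2*f) (u(f) = (f + f**2)/((2*f)) = (f + f**2)*(1/(2*f)) = (f + f**2)/(2*f))
L = 1/1302 ≈ 0.00076805
u(-16 - 1*(-18)) - L = (1/2 + (-16 - 1*(-18))/2) - 1*1/1302 = (1/2 + (-16 + 18)/2) - 1/1302 = (1/2 + (1/2)*2) - 1/1302 = (1/2 + 1) - 1/1302 = 3/2 - 1/1302 = 976/651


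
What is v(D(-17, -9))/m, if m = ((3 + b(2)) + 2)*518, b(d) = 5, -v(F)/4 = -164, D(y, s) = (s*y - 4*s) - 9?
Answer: 164/1295 ≈ 0.12664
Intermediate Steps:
D(y, s) = -9 - 4*s + s*y (D(y, s) = (-4*s + s*y) - 9 = -9 - 4*s + s*y)
v(F) = 656 (v(F) = -4*(-164) = 656)
m = 5180 (m = ((3 + 5) + 2)*518 = (8 + 2)*518 = 10*518 = 5180)
v(D(-17, -9))/m = 656/5180 = 656*(1/5180) = 164/1295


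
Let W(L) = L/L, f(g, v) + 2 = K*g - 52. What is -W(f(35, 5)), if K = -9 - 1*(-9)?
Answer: -1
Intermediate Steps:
K = 0 (K = -9 + 9 = 0)
f(g, v) = -54 (f(g, v) = -2 + (0*g - 52) = -2 + (0 - 52) = -2 - 52 = -54)
W(L) = 1
-W(f(35, 5)) = -1*1 = -1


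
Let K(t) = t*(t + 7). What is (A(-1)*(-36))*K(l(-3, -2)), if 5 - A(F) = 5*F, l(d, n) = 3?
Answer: -10800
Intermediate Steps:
A(F) = 5 - 5*F
K(t) = t*(7 + t)
(A(-1)*(-36))*K(l(-3, -2)) = ((5 - 5*(-1))*(-36))*(3*(7 + 3)) = ((5 + 5)*(-36))*(3*10) = (10*(-36))*30 = -360*30 = -10800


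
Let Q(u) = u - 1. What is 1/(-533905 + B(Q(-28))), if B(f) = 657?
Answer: -1/533248 ≈ -1.8753e-6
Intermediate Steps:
Q(u) = -1 + u
1/(-533905 + B(Q(-28))) = 1/(-533905 + 657) = 1/(-533248) = -1/533248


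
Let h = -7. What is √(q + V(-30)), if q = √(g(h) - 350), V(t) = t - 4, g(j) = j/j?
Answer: √(-34 + I*√349) ≈ 1.5483 + 6.033*I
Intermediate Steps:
g(j) = 1
V(t) = -4 + t
q = I*√349 (q = √(1 - 350) = √(-349) = I*√349 ≈ 18.682*I)
√(q + V(-30)) = √(I*√349 + (-4 - 30)) = √(I*√349 - 34) = √(-34 + I*√349)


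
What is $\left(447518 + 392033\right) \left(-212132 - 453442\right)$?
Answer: $-558783317274$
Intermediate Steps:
$\left(447518 + 392033\right) \left(-212132 - 453442\right) = 839551 \left(-665574\right) = -558783317274$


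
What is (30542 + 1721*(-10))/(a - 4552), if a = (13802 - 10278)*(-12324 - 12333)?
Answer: -303/1974905 ≈ -0.00015343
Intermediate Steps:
a = -86891268 (a = 3524*(-24657) = -86891268)
(30542 + 1721*(-10))/(a - 4552) = (30542 + 1721*(-10))/(-86891268 - 4552) = (30542 - 17210)/(-86895820) = 13332*(-1/86895820) = -303/1974905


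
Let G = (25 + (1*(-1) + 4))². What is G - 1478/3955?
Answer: 3099242/3955 ≈ 783.63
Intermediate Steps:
G = 784 (G = (25 + (-1 + 4))² = (25 + 3)² = 28² = 784)
G - 1478/3955 = 784 - 1478/3955 = 3099242/3955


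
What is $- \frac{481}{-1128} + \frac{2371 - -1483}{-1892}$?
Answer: $- \frac{859315}{533544} \approx -1.6106$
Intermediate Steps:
$- \frac{481}{-1128} + \frac{2371 - -1483}{-1892} = \left(-481\right) \left(- \frac{1}{1128}\right) + \left(2371 + 1483\right) \left(- \frac{1}{1892}\right) = \frac{481}{1128} + 3854 \left(- \frac{1}{1892}\right) = \frac{481}{1128} - \frac{1927}{946} = - \frac{859315}{533544}$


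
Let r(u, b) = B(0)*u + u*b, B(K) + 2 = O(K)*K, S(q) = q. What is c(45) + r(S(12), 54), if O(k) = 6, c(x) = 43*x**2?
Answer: 87699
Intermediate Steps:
B(K) = -2 + 6*K
r(u, b) = -2*u + b*u (r(u, b) = (-2 + 6*0)*u + u*b = (-2 + 0)*u + b*u = -2*u + b*u)
c(45) + r(S(12), 54) = 43*45**2 + 12*(-2 + 54) = 43*2025 + 12*52 = 87075 + 624 = 87699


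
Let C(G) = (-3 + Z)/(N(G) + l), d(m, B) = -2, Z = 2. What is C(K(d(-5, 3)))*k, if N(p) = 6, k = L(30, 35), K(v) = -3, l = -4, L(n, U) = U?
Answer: -35/2 ≈ -17.500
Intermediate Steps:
k = 35
C(G) = -½ (C(G) = (-3 + 2)/(6 - 4) = -1/2 = -1*½ = -½)
C(K(d(-5, 3)))*k = -½*35 = -35/2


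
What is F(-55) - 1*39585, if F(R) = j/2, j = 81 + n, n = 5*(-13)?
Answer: -39577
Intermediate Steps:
n = -65
j = 16 (j = 81 - 65 = 16)
F(R) = 8 (F(R) = 16/2 = 16*(½) = 8)
F(-55) - 1*39585 = 8 - 1*39585 = 8 - 39585 = -39577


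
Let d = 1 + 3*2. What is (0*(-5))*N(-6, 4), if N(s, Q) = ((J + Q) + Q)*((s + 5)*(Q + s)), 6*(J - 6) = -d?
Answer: 0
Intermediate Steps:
d = 7 (d = 1 + 6 = 7)
J = 29/6 (J = 6 + (-1*7)/6 = 6 + (⅙)*(-7) = 6 - 7/6 = 29/6 ≈ 4.8333)
N(s, Q) = (5 + s)*(29/6 + 2*Q)*(Q + s) (N(s, Q) = ((29/6 + Q) + Q)*((s + 5)*(Q + s)) = (29/6 + 2*Q)*((5 + s)*(Q + s)) = (5 + s)*(29/6 + 2*Q)*(Q + s))
(0*(-5))*N(-6, 4) = (0*(-5))*(10*4² + (29/6)*(-6)² + (145/6)*4 + (145/6)*(-6) + 2*4*(-6)² + 2*(-6)*4² + (89/6)*4*(-6)) = 0*(10*16 + (29/6)*36 + 290/3 - 145 + 2*4*36 + 2*(-6)*16 - 356) = 0*(160 + 174 + 290/3 - 145 + 288 - 192 - 356) = 0*(77/3) = 0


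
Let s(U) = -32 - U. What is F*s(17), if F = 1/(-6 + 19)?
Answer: -49/13 ≈ -3.7692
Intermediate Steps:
F = 1/13 ≈ 0.076923
F*s(17) = (-32 - 1*17)/13 = (-32 - 17)/13 = (1/13)*(-49) = -49/13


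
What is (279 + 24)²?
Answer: 91809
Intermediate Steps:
(279 + 24)² = 303² = 91809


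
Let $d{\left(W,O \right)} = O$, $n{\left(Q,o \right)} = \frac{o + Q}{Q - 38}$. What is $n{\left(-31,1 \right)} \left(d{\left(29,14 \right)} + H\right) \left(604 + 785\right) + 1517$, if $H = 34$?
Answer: $\frac{701611}{23} \approx 30505.0$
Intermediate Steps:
$n{\left(Q,o \right)} = \frac{Q + o}{-38 + Q}$
$n{\left(-31,1 \right)} \left(d{\left(29,14 \right)} + H\right) \left(604 + 785\right) + 1517 = \frac{-31 + 1}{-38 - 31} \left(14 + 34\right) \left(604 + 785\right) + 1517 = \frac{1}{-69} \left(-30\right) 48 \cdot 1389 + 1517 = \left(- \frac{1}{69}\right) \left(-30\right) 66672 + 1517 = \frac{10}{23} \cdot 66672 + 1517 = \frac{666720}{23} + 1517 = \frac{701611}{23}$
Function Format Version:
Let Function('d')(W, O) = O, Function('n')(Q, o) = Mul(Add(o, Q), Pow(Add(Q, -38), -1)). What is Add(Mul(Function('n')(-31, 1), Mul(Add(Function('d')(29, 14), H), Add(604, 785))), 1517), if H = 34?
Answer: Rational(701611, 23) ≈ 30505.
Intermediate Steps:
Function('n')(Q, o) = Mul(Pow(Add(-38, Q), -1), Add(Q, o)) (Function('n')(Q, o) = Mul(Add(Q, o), Pow(Add(-38, Q), -1)) = Mul(Pow(Add(-38, Q), -1), Add(Q, o)))
Add(Mul(Function('n')(-31, 1), Mul(Add(Function('d')(29, 14), H), Add(604, 785))), 1517) = Add(Mul(Mul(Pow(Add(-38, -31), -1), Add(-31, 1)), Mul(Add(14, 34), Add(604, 785))), 1517) = Add(Mul(Mul(Pow(-69, -1), -30), Mul(48, 1389)), 1517) = Add(Mul(Mul(Rational(-1, 69), -30), 66672), 1517) = Add(Mul(Rational(10, 23), 66672), 1517) = Add(Rational(666720, 23), 1517) = Rational(701611, 23)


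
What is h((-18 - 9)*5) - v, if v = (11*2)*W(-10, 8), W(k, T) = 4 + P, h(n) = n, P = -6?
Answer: -91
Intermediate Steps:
W(k, T) = -2 (W(k, T) = 4 - 6 = -2)
v = -44 (v = (11*2)*(-2) = 22*(-2) = -44)
h((-18 - 9)*5) - v = (-18 - 9)*5 - 1*(-44) = -27*5 + 44 = -135 + 44 = -91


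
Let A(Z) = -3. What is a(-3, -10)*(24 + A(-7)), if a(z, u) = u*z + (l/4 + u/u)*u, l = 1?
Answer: 735/2 ≈ 367.50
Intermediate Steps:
a(z, u) = 5*u/4 + u*z (a(z, u) = u*z + (1/4 + u/u)*u = u*z + (1*(¼) + 1)*u = u*z + (¼ + 1)*u = u*z + 5*u/4 = 5*u/4 + u*z)
a(-3, -10)*(24 + A(-7)) = ((¼)*(-10)*(5 + 4*(-3)))*(24 - 3) = ((¼)*(-10)*(5 - 12))*21 = ((¼)*(-10)*(-7))*21 = (35/2)*21 = 735/2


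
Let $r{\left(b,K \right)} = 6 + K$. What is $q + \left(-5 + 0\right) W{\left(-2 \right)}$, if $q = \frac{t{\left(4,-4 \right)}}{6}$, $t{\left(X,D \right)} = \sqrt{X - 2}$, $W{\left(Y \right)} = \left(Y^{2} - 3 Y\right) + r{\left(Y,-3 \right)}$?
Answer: $-65 + \frac{\sqrt{2}}{6} \approx -64.764$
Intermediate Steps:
$W{\left(Y \right)} = 3 + Y^{2} - 3 Y$ ($W{\left(Y \right)} = \left(Y^{2} - 3 Y\right) + \left(6 - 3\right) = \left(Y^{2} - 3 Y\right) + 3 = 3 + Y^{2} - 3 Y$)
$t{\left(X,D \right)} = \sqrt{-2 + X}$
$q = \frac{\sqrt{2}}{6}$ ($q = \frac{\sqrt{-2 + 4}}{6} = \sqrt{2} \cdot \frac{1}{6} = \frac{\sqrt{2}}{6} \approx 0.2357$)
$q + \left(-5 + 0\right) W{\left(-2 \right)} = \frac{\sqrt{2}}{6} + \left(-5 + 0\right) \left(3 + \left(-2\right)^{2} - -6\right) = \frac{\sqrt{2}}{6} - 5 \left(3 + 4 + 6\right) = \frac{\sqrt{2}}{6} - 65 = -65 + \frac{\sqrt{2}}{6}$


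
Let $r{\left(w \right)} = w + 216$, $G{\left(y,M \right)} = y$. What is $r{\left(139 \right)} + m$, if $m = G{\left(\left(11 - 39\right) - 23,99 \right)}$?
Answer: $304$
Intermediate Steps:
$m = -51$ ($m = \left(11 - 39\right) - 23 = -28 - 23 = -51$)
$r{\left(w \right)} = 216 + w$
$r{\left(139 \right)} + m = \left(216 + 139\right) - 51 = 355 - 51 = 304$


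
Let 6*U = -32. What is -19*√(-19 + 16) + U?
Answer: -16/3 - 19*I*√3 ≈ -5.3333 - 32.909*I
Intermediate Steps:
U = -16/3 (U = (⅙)*(-32) = -16/3 ≈ -5.3333)
-19*√(-19 + 16) + U = -19*√(-19 + 16) - 16/3 = -19*I*√3 - 16/3 = -16/3 - 19*I*√3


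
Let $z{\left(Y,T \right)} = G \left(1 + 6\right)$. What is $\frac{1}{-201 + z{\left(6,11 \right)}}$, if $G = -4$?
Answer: $- \frac{1}{229} \approx -0.0043668$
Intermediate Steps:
$z{\left(Y,T \right)} = -28$ ($z{\left(Y,T \right)} = - 4 \left(1 + 6\right) = \left(-4\right) 7 = -28$)
$\frac{1}{-201 + z{\left(6,11 \right)}} = \frac{1}{-201 - 28} = \frac{1}{-229} = - \frac{1}{229}$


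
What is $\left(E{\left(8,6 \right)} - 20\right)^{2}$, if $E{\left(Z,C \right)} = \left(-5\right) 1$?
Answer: $625$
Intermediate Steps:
$E{\left(Z,C \right)} = -5$
$\left(E{\left(8,6 \right)} - 20\right)^{2} = \left(-5 - 20\right)^{2} = \left(-25\right)^{2} = 625$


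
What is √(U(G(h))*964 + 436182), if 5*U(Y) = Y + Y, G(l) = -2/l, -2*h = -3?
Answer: √98025270/15 ≈ 660.05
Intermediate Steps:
h = 3/2 (h = -½*(-3) = 3/2 ≈ 1.5000)
U(Y) = 2*Y/5 (U(Y) = (Y + Y)/5 = (2*Y)/5 = 2*Y/5)
√(U(G(h))*964 + 436182) = √((2*(-2/3/2)/5)*964 + 436182) = √((2*(-2*⅔)/5)*964 + 436182) = √(((⅖)*(-4/3))*964 + 436182) = √(-8/15*964 + 436182) = √(-7712/15 + 436182) = √(6535018/15) = √98025270/15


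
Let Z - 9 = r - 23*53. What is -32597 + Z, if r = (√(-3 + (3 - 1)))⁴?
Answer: -33806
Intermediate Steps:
r = 1 (r = (√(-3 + 2))⁴ = (√(-1))⁴ = I⁴ = 1)
Z = -1209 (Z = 9 + (1 - 23*53) = 9 + (1 - 1219) = 9 - 1218 = -1209)
-32597 + Z = -32597 - 1209 = -33806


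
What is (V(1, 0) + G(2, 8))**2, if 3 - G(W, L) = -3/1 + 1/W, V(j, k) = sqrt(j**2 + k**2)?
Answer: 169/4 ≈ 42.250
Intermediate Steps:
G(W, L) = 6 - 1/W (G(W, L) = 3 - (-3/1 + 1/W) = 3 - (-3*1 + 1/W) = 3 - (-3 + 1/W) = 3 + (3 - 1/W) = 6 - 1/W)
(V(1, 0) + G(2, 8))**2 = (sqrt(1**2 + 0**2) + (6 - 1/2))**2 = (sqrt(1 + 0) + (6 - 1*1/2))**2 = (sqrt(1) + (6 - 1/2))**2 = (1 + 11/2)**2 = (13/2)**2 = 169/4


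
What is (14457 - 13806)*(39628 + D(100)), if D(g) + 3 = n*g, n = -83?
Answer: 20392575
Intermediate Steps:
D(g) = -3 - 83*g
(14457 - 13806)*(39628 + D(100)) = (14457 - 13806)*(39628 + (-3 - 83*100)) = 651*(39628 + (-3 - 8300)) = 651*(39628 - 8303) = 651*31325 = 20392575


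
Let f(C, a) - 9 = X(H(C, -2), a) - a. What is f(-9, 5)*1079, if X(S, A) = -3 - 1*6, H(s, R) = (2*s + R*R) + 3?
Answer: -5395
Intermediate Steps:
H(s, R) = 3 + R² + 2*s (H(s, R) = (2*s + R²) + 3 = (R² + 2*s) + 3 = 3 + R² + 2*s)
X(S, A) = -9 (X(S, A) = -3 - 6 = -9)
f(C, a) = -a (f(C, a) = 9 + (-9 - a) = -a)
f(-9, 5)*1079 = -1*5*1079 = -5*1079 = -5395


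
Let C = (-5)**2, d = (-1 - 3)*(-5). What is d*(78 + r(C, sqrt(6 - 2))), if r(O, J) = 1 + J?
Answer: 1620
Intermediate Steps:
d = 20 (d = -4*(-5) = 20)
C = 25
d*(78 + r(C, sqrt(6 - 2))) = 20*(78 + (1 + sqrt(6 - 2))) = 20*(78 + (1 + sqrt(4))) = 20*(78 + (1 + 2)) = 20*(78 + 3) = 20*81 = 1620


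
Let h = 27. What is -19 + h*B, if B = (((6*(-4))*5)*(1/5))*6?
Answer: -3907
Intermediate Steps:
B = -144 (B = ((-24*5)*(1*(⅕)))*6 = -120*⅕*6 = -24*6 = -144)
-19 + h*B = -19 + 27*(-144) = -19 - 3888 = -3907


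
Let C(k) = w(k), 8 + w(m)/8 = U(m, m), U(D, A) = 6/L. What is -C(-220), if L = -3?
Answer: 80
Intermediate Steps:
U(D, A) = -2 (U(D, A) = 6/(-3) = 6*(-⅓) = -2)
w(m) = -80 (w(m) = -64 + 8*(-2) = -64 - 16 = -80)
C(k) = -80
-C(-220) = -1*(-80) = 80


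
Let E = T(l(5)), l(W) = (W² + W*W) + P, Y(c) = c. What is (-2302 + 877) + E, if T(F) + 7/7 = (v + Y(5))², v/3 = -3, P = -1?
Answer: -1410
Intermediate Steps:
v = -9 (v = 3*(-3) = -9)
l(W) = -1 + 2*W² (l(W) = (W² + W*W) - 1 = (W² + W²) - 1 = 2*W² - 1 = -1 + 2*W²)
T(F) = 15 (T(F) = -1 + (-9 + 5)² = -1 + (-4)² = -1 + 16 = 15)
E = 15
(-2302 + 877) + E = (-2302 + 877) + 15 = -1425 + 15 = -1410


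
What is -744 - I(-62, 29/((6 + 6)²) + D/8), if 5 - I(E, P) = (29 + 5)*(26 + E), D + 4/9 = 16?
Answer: -1973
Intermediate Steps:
D = 140/9 (D = -4/9 + 16 = 140/9 ≈ 15.556)
I(E, P) = -879 - 34*E (I(E, P) = 5 - (29 + 5)*(26 + E) = 5 - 34*(26 + E) = 5 - (884 + 34*E) = 5 + (-884 - 34*E) = -879 - 34*E)
-744 - I(-62, 29/((6 + 6)²) + D/8) = -744 - (-879 - 34*(-62)) = -744 - (-879 + 2108) = -744 - 1*1229 = -744 - 1229 = -1973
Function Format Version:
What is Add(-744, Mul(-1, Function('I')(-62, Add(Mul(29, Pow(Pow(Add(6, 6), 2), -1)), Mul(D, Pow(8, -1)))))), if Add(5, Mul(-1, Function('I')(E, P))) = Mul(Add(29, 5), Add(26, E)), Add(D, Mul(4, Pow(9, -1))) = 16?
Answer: -1973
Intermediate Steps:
D = Rational(140, 9) (D = Add(Rational(-4, 9), 16) = Rational(140, 9) ≈ 15.556)
Function('I')(E, P) = Add(-879, Mul(-34, E)) (Function('I')(E, P) = Add(5, Mul(-1, Mul(Add(29, 5), Add(26, E)))) = Add(5, Mul(-1, Mul(34, Add(26, E)))) = Add(5, Mul(-1, Add(884, Mul(34, E)))) = Add(5, Add(-884, Mul(-34, E))) = Add(-879, Mul(-34, E)))
Add(-744, Mul(-1, Function('I')(-62, Add(Mul(29, Pow(Pow(Add(6, 6), 2), -1)), Mul(D, Pow(8, -1)))))) = Add(-744, Mul(-1, Add(-879, Mul(-34, -62)))) = Add(-744, Mul(-1, Add(-879, 2108))) = Add(-744, Mul(-1, 1229)) = Add(-744, -1229) = -1973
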